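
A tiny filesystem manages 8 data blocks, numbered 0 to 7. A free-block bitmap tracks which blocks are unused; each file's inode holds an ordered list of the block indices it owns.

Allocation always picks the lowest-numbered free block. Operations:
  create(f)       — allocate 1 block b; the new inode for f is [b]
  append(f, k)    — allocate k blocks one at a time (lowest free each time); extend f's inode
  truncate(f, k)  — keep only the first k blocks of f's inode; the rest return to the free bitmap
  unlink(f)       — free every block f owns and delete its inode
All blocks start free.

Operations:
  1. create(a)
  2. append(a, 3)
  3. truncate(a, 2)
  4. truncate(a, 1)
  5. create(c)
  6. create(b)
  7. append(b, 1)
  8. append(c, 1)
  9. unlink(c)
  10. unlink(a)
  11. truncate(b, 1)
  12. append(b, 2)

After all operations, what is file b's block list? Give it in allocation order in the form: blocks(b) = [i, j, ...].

create(a): bitmap=F....... | a=[0]
append(a, 3): bitmap=FFFF.... | a=[0, 1, 2, 3]
truncate(a, 2): bitmap=FF...... | a=[0, 1]
truncate(a, 1): bitmap=F....... | a=[0]
create(c): bitmap=FF...... | a=[0] c=[1]
create(b): bitmap=FFF..... | a=[0] b=[2] c=[1]
append(b, 1): bitmap=FFFF.... | a=[0] b=[2, 3] c=[1]
append(c, 1): bitmap=FFFFF... | a=[0] b=[2, 3] c=[1, 4]
unlink(c): bitmap=F.FF.... | a=[0] b=[2, 3]
unlink(a): bitmap=..FF.... | b=[2, 3]
truncate(b, 1): bitmap=..F..... | b=[2]
append(b, 2): bitmap=FFF..... | b=[2, 0, 1]

blocks(b) = [2, 0, 1]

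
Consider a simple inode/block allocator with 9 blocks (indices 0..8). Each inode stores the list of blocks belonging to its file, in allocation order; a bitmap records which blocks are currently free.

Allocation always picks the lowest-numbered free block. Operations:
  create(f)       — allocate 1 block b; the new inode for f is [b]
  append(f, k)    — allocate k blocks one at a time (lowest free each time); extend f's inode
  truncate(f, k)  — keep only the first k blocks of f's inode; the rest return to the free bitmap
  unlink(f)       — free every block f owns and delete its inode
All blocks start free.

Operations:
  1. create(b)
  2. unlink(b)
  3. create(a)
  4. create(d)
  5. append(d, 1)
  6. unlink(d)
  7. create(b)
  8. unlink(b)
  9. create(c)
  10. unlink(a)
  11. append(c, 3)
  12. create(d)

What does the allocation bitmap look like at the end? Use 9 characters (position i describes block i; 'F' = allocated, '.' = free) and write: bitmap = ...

bitmap = FFFFF....

after create(b) → b:[0]  free=[F........]
after unlink(b) →   free=[.........]
after create(a) → a:[0]  free=[F........]
after create(d) → a:[0], d:[1]  free=[FF.......]
after append(d, 1) → a:[0], d:[1, 2]  free=[FFF......]
after unlink(d) → a:[0]  free=[F........]
after create(b) → a:[0], b:[1]  free=[FF.......]
after unlink(b) → a:[0]  free=[F........]
after create(c) → a:[0], c:[1]  free=[FF.......]
after unlink(a) → c:[1]  free=[.F.......]
after append(c, 3) → c:[1, 0, 2, 3]  free=[FFFF.....]
after create(d) → c:[1, 0, 2, 3], d:[4]  free=[FFFFF....]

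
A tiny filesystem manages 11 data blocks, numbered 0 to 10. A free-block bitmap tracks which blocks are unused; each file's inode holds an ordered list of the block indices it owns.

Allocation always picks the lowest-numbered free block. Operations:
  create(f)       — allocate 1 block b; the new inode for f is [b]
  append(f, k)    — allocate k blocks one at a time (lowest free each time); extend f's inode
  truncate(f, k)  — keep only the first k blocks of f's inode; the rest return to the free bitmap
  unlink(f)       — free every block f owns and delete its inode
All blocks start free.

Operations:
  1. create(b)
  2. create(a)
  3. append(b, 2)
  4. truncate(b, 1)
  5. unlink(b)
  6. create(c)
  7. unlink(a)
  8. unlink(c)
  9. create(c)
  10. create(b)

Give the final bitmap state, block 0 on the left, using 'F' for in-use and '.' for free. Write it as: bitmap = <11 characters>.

bitmap = FF.........

[1] create(b) — b=0 (map F..........)
[2] create(a) — a=1 b=0 (map FF.........)
[3] append(b, 2) — a=1 b=0,2,3 (map FFFF.......)
[4] truncate(b, 1) — a=1 b=0 (map FF.........)
[5] unlink(b) — a=1 (map .F.........)
[6] create(c) — a=1 c=0 (map FF.........)
[7] unlink(a) — c=0 (map F..........)
[8] unlink(c) —  (map ...........)
[9] create(c) — c=0 (map F..........)
[10] create(b) — b=1 c=0 (map FF.........)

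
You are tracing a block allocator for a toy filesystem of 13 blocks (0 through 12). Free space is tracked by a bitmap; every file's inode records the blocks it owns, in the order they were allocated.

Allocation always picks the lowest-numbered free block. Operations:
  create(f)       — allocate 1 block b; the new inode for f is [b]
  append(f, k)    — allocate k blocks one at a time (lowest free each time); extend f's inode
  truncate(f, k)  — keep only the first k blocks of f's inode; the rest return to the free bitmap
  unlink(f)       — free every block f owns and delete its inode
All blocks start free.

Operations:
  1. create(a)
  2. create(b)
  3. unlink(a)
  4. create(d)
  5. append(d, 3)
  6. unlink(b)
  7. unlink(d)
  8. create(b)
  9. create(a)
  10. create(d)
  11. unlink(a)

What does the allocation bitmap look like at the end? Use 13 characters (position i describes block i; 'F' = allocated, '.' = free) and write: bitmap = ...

bitmap = F.F..........

after create(a) → a:[0]  free=[F............]
after create(b) → a:[0], b:[1]  free=[FF...........]
after unlink(a) → b:[1]  free=[.F...........]
after create(d) → b:[1], d:[0]  free=[FF...........]
after append(d, 3) → b:[1], d:[0, 2, 3, 4]  free=[FFFFF........]
after unlink(b) → d:[0, 2, 3, 4]  free=[F.FFF........]
after unlink(d) →   free=[.............]
after create(b) → b:[0]  free=[F............]
after create(a) → a:[1], b:[0]  free=[FF...........]
after create(d) → a:[1], b:[0], d:[2]  free=[FFF..........]
after unlink(a) → b:[0], d:[2]  free=[F.F..........]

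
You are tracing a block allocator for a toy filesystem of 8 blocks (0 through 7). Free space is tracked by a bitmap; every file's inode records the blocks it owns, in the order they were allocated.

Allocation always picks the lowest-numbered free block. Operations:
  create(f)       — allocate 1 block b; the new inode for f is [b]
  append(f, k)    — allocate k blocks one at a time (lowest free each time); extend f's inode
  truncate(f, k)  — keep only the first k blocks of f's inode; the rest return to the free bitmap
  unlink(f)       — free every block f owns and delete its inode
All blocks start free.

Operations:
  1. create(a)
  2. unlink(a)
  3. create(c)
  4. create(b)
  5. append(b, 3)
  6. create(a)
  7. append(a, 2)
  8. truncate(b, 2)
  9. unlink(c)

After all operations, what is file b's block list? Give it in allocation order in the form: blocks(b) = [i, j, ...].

blocks(b) = [1, 2]

create(a): bitmap=F....... | a=[0]
unlink(a): bitmap=........ | 
create(c): bitmap=F....... | c=[0]
create(b): bitmap=FF...... | b=[1] c=[0]
append(b, 3): bitmap=FFFFF... | b=[1, 2, 3, 4] c=[0]
create(a): bitmap=FFFFFF.. | a=[5] b=[1, 2, 3, 4] c=[0]
append(a, 2): bitmap=FFFFFFFF | a=[5, 6, 7] b=[1, 2, 3, 4] c=[0]
truncate(b, 2): bitmap=FFF..FFF | a=[5, 6, 7] b=[1, 2] c=[0]
unlink(c): bitmap=.FF..FFF | a=[5, 6, 7] b=[1, 2]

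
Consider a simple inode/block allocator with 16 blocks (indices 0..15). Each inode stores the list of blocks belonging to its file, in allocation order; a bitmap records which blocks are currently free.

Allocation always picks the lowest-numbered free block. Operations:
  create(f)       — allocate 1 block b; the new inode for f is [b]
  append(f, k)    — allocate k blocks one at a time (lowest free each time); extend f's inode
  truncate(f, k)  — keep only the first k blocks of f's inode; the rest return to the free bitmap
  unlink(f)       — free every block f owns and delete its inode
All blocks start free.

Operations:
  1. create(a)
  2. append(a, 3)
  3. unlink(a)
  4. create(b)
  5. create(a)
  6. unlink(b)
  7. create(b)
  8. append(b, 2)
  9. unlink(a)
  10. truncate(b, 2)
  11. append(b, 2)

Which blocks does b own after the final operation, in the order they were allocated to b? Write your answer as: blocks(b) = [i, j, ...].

blocks(b) = [0, 2, 1, 3]

after create(a) → a:[0]  free=[F...............]
after append(a, 3) → a:[0, 1, 2, 3]  free=[FFFF............]
after unlink(a) →   free=[................]
after create(b) → b:[0]  free=[F...............]
after create(a) → a:[1], b:[0]  free=[FF..............]
after unlink(b) → a:[1]  free=[.F..............]
after create(b) → a:[1], b:[0]  free=[FF..............]
after append(b, 2) → a:[1], b:[0, 2, 3]  free=[FFFF............]
after unlink(a) → b:[0, 2, 3]  free=[F.FF............]
after truncate(b, 2) → b:[0, 2]  free=[F.F.............]
after append(b, 2) → b:[0, 2, 1, 3]  free=[FFFF............]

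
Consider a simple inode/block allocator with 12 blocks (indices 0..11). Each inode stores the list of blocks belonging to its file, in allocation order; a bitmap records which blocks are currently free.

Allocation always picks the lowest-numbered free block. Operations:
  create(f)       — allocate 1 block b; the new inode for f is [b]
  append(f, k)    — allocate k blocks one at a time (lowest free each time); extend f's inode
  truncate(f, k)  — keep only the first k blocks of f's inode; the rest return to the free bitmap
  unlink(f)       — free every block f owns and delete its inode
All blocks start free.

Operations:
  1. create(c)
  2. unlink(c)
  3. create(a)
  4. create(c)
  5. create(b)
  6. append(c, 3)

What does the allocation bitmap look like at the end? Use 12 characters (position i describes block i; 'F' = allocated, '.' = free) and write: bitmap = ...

bitmap = FFFFFF......

  1. create(c)  ⇒  F...........  {c→[0]}
  2. unlink(c)  ⇒  ............  {}
  3. create(a)  ⇒  F...........  {a→[0]}
  4. create(c)  ⇒  FF..........  {a→[0]; c→[1]}
  5. create(b)  ⇒  FFF.........  {a→[0]; b→[2]; c→[1]}
  6. append(c, 3)  ⇒  FFFFFF......  {a→[0]; b→[2]; c→[1, 3, 4, 5]}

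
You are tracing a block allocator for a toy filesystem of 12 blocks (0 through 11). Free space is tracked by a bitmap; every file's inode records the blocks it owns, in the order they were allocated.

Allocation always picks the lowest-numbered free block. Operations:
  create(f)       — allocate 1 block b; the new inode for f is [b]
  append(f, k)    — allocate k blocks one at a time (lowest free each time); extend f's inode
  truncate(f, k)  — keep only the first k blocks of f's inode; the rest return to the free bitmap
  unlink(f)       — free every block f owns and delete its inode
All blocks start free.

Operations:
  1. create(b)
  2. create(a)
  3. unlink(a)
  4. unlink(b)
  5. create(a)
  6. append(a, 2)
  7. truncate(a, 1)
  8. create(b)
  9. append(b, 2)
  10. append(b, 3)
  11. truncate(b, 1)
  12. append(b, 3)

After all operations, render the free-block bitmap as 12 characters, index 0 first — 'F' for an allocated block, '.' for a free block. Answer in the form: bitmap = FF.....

bitmap = FFFFF.......

after create(b) → b:[0]  free=[F...........]
after create(a) → a:[1], b:[0]  free=[FF..........]
after unlink(a) → b:[0]  free=[F...........]
after unlink(b) →   free=[............]
after create(a) → a:[0]  free=[F...........]
after append(a, 2) → a:[0, 1, 2]  free=[FFF.........]
after truncate(a, 1) → a:[0]  free=[F...........]
after create(b) → a:[0], b:[1]  free=[FF..........]
after append(b, 2) → a:[0], b:[1, 2, 3]  free=[FFFF........]
after append(b, 3) → a:[0], b:[1, 2, 3, 4, 5, 6]  free=[FFFFFFF.....]
after truncate(b, 1) → a:[0], b:[1]  free=[FF..........]
after append(b, 3) → a:[0], b:[1, 2, 3, 4]  free=[FFFFF.......]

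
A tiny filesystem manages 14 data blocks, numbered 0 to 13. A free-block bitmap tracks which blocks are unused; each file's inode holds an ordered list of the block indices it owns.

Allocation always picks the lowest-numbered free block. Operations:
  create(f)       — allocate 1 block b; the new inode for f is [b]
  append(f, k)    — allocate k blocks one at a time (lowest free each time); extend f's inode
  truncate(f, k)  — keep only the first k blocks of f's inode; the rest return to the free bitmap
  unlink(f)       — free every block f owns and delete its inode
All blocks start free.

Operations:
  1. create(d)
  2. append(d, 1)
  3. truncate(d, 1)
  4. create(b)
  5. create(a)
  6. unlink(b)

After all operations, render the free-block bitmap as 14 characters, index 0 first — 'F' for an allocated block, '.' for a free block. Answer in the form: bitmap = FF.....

bitmap = F.F...........

create(d): bitmap=F............. | d=[0]
append(d, 1): bitmap=FF............ | d=[0, 1]
truncate(d, 1): bitmap=F............. | d=[0]
create(b): bitmap=FF............ | b=[1] d=[0]
create(a): bitmap=FFF........... | a=[2] b=[1] d=[0]
unlink(b): bitmap=F.F........... | a=[2] d=[0]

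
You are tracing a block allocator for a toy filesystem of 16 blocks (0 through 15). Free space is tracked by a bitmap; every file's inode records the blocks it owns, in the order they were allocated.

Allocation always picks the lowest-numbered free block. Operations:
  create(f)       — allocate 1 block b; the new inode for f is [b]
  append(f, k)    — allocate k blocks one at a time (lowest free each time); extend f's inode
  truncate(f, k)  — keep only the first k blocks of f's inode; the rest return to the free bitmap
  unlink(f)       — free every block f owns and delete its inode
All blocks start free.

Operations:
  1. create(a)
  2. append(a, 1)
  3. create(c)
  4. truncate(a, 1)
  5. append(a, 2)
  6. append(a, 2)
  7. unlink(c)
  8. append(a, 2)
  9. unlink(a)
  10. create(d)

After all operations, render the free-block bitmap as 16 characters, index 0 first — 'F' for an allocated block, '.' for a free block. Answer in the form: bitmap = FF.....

bitmap = F...............

  1. create(a)  ⇒  F...............  {a→[0]}
  2. append(a, 1)  ⇒  FF..............  {a→[0, 1]}
  3. create(c)  ⇒  FFF.............  {a→[0, 1]; c→[2]}
  4. truncate(a, 1)  ⇒  F.F.............  {a→[0]; c→[2]}
  5. append(a, 2)  ⇒  FFFF............  {a→[0, 1, 3]; c→[2]}
  6. append(a, 2)  ⇒  FFFFFF..........  {a→[0, 1, 3, 4, 5]; c→[2]}
  7. unlink(c)  ⇒  FF.FFF..........  {a→[0, 1, 3, 4, 5]}
  8. append(a, 2)  ⇒  FFFFFFF.........  {a→[0, 1, 3, 4, 5, 2, 6]}
  9. unlink(a)  ⇒  ................  {}
  10. create(d)  ⇒  F...............  {d→[0]}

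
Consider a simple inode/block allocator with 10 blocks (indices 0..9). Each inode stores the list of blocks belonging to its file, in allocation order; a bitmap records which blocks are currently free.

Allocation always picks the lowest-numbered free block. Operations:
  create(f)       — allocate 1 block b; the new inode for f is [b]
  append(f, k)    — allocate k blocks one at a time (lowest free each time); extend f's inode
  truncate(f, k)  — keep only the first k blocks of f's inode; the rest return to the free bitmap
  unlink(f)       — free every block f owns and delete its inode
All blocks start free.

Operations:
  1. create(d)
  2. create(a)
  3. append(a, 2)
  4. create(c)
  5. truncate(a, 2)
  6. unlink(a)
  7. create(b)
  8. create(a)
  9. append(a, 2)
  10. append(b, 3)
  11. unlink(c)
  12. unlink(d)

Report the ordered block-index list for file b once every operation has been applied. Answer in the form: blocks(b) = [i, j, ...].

create(d): bitmap=F......... | d=[0]
create(a): bitmap=FF........ | a=[1] d=[0]
append(a, 2): bitmap=FFFF...... | a=[1, 2, 3] d=[0]
create(c): bitmap=FFFFF..... | a=[1, 2, 3] c=[4] d=[0]
truncate(a, 2): bitmap=FFF.F..... | a=[1, 2] c=[4] d=[0]
unlink(a): bitmap=F...F..... | c=[4] d=[0]
create(b): bitmap=FF..F..... | b=[1] c=[4] d=[0]
create(a): bitmap=FFF.F..... | a=[2] b=[1] c=[4] d=[0]
append(a, 2): bitmap=FFFFFF.... | a=[2, 3, 5] b=[1] c=[4] d=[0]
append(b, 3): bitmap=FFFFFFFFF. | a=[2, 3, 5] b=[1, 6, 7, 8] c=[4] d=[0]
unlink(c): bitmap=FFFF.FFFF. | a=[2, 3, 5] b=[1, 6, 7, 8] d=[0]
unlink(d): bitmap=.FFF.FFFF. | a=[2, 3, 5] b=[1, 6, 7, 8]

blocks(b) = [1, 6, 7, 8]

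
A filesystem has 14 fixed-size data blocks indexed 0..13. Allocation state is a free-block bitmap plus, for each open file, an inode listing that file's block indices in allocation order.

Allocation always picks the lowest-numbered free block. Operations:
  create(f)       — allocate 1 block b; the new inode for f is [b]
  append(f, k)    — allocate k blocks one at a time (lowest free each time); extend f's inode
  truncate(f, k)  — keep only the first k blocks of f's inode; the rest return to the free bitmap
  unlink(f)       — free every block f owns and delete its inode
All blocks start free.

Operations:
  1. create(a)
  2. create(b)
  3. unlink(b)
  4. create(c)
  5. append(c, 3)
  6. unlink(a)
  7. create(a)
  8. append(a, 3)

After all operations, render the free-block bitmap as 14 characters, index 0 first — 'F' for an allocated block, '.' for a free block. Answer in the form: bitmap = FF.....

create(a): bitmap=F............. | a=[0]
create(b): bitmap=FF............ | a=[0] b=[1]
unlink(b): bitmap=F............. | a=[0]
create(c): bitmap=FF............ | a=[0] c=[1]
append(c, 3): bitmap=FFFFF......... | a=[0] c=[1, 2, 3, 4]
unlink(a): bitmap=.FFFF......... | c=[1, 2, 3, 4]
create(a): bitmap=FFFFF......... | a=[0] c=[1, 2, 3, 4]
append(a, 3): bitmap=FFFFFFFF...... | a=[0, 5, 6, 7] c=[1, 2, 3, 4]

bitmap = FFFFFFFF......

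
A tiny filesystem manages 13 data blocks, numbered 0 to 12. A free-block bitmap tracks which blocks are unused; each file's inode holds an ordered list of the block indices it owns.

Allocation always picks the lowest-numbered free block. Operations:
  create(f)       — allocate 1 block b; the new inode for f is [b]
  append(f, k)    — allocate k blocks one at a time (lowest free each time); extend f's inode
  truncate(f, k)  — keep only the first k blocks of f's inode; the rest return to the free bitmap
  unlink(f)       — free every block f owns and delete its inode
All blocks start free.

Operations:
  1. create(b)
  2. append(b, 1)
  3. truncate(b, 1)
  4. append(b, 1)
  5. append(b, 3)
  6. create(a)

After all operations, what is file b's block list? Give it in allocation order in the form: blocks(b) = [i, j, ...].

blocks(b) = [0, 1, 2, 3, 4]

[1] create(b) — b=0 (map F............)
[2] append(b, 1) — b=0,1 (map FF...........)
[3] truncate(b, 1) — b=0 (map F............)
[4] append(b, 1) — b=0,1 (map FF...........)
[5] append(b, 3) — b=0,1,2,3,4 (map FFFFF........)
[6] create(a) — a=5 b=0,1,2,3,4 (map FFFFFF.......)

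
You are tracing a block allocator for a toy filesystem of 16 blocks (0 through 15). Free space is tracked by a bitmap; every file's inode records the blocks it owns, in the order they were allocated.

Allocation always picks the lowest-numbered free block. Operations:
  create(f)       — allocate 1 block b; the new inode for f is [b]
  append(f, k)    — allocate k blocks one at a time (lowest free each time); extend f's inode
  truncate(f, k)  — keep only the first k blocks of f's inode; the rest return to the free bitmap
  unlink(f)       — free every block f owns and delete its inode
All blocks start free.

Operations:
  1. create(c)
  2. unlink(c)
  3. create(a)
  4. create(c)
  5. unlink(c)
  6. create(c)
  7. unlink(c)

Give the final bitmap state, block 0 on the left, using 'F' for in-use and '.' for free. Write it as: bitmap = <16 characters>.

  1. create(c)  ⇒  F...............  {c→[0]}
  2. unlink(c)  ⇒  ................  {}
  3. create(a)  ⇒  F...............  {a→[0]}
  4. create(c)  ⇒  FF..............  {a→[0]; c→[1]}
  5. unlink(c)  ⇒  F...............  {a→[0]}
  6. create(c)  ⇒  FF..............  {a→[0]; c→[1]}
  7. unlink(c)  ⇒  F...............  {a→[0]}

bitmap = F...............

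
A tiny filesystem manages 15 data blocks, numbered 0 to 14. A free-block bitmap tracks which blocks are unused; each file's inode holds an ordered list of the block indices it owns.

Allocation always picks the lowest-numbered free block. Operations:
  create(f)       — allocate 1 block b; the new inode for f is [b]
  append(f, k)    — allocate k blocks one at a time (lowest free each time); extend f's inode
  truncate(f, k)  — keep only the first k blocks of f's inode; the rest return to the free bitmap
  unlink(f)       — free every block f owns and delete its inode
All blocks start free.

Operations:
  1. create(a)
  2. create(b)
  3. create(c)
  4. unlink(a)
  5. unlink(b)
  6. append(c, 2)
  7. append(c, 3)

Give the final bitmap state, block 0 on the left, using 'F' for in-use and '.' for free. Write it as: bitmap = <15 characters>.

bitmap = FFFFFF.........

create(a): bitmap=F.............. | a=[0]
create(b): bitmap=FF............. | a=[0] b=[1]
create(c): bitmap=FFF............ | a=[0] b=[1] c=[2]
unlink(a): bitmap=.FF............ | b=[1] c=[2]
unlink(b): bitmap=..F............ | c=[2]
append(c, 2): bitmap=FFF............ | c=[2, 0, 1]
append(c, 3): bitmap=FFFFFF......... | c=[2, 0, 1, 3, 4, 5]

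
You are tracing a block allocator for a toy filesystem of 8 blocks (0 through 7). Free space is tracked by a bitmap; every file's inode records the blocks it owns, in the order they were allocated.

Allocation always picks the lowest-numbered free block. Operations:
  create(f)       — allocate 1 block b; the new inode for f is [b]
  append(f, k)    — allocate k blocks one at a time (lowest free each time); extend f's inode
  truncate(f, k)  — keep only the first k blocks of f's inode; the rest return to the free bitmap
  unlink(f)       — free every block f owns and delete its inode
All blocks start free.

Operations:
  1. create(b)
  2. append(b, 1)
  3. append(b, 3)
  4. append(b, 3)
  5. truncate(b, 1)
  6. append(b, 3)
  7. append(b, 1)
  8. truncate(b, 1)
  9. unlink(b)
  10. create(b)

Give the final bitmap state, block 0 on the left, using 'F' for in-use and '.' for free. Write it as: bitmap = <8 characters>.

after create(b) → b:[0]  free=[F.......]
after append(b, 1) → b:[0, 1]  free=[FF......]
after append(b, 3) → b:[0, 1, 2, 3, 4]  free=[FFFFF...]
after append(b, 3) → b:[0, 1, 2, 3, 4, 5, 6, 7]  free=[FFFFFFFF]
after truncate(b, 1) → b:[0]  free=[F.......]
after append(b, 3) → b:[0, 1, 2, 3]  free=[FFFF....]
after append(b, 1) → b:[0, 1, 2, 3, 4]  free=[FFFFF...]
after truncate(b, 1) → b:[0]  free=[F.......]
after unlink(b) →   free=[........]
after create(b) → b:[0]  free=[F.......]

bitmap = F.......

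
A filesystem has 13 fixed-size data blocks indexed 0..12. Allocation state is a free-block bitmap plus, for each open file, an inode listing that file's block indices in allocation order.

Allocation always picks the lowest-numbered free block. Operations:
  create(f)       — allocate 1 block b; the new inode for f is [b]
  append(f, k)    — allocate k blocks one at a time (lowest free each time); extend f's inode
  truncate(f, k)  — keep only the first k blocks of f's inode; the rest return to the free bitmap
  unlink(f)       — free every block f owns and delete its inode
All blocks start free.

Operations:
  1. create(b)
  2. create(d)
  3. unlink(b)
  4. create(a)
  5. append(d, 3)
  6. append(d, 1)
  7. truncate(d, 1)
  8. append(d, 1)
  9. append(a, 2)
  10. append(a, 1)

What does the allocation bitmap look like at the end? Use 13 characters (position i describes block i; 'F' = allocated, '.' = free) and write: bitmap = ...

bitmap = FFFFFF.......

  1. create(b)  ⇒  F............  {b→[0]}
  2. create(d)  ⇒  FF...........  {b→[0]; d→[1]}
  3. unlink(b)  ⇒  .F...........  {d→[1]}
  4. create(a)  ⇒  FF...........  {a→[0]; d→[1]}
  5. append(d, 3)  ⇒  FFFFF........  {a→[0]; d→[1, 2, 3, 4]}
  6. append(d, 1)  ⇒  FFFFFF.......  {a→[0]; d→[1, 2, 3, 4, 5]}
  7. truncate(d, 1)  ⇒  FF...........  {a→[0]; d→[1]}
  8. append(d, 1)  ⇒  FFF..........  {a→[0]; d→[1, 2]}
  9. append(a, 2)  ⇒  FFFFF........  {a→[0, 3, 4]; d→[1, 2]}
  10. append(a, 1)  ⇒  FFFFFF.......  {a→[0, 3, 4, 5]; d→[1, 2]}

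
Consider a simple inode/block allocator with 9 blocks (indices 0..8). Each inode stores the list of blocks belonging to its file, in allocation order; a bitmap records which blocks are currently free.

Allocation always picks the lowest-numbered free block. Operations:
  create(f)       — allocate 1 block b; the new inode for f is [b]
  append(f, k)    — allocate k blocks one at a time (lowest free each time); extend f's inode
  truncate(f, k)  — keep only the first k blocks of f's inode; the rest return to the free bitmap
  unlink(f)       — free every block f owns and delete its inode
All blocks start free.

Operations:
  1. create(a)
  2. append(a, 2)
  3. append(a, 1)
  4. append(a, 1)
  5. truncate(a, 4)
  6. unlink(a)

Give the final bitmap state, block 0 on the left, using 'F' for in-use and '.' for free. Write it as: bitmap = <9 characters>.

[1] create(a) — a=0 (map F........)
[2] append(a, 2) — a=0,1,2 (map FFF......)
[3] append(a, 1) — a=0,1,2,3 (map FFFF.....)
[4] append(a, 1) — a=0,1,2,3,4 (map FFFFF....)
[5] truncate(a, 4) — a=0,1,2,3 (map FFFF.....)
[6] unlink(a) —  (map .........)

bitmap = .........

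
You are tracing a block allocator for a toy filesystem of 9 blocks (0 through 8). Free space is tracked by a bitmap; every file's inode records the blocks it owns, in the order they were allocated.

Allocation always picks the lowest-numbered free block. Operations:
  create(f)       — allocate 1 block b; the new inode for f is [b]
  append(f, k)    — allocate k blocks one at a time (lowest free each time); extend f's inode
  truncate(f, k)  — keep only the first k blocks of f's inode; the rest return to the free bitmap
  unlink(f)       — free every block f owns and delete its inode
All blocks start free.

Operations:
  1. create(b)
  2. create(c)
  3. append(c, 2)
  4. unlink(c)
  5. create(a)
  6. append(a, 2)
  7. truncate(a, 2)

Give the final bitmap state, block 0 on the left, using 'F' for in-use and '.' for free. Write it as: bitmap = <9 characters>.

bitmap = FFF......

  1. create(b)  ⇒  F........  {b→[0]}
  2. create(c)  ⇒  FF.......  {b→[0]; c→[1]}
  3. append(c, 2)  ⇒  FFFF.....  {b→[0]; c→[1, 2, 3]}
  4. unlink(c)  ⇒  F........  {b→[0]}
  5. create(a)  ⇒  FF.......  {a→[1]; b→[0]}
  6. append(a, 2)  ⇒  FFFF.....  {a→[1, 2, 3]; b→[0]}
  7. truncate(a, 2)  ⇒  FFF......  {a→[1, 2]; b→[0]}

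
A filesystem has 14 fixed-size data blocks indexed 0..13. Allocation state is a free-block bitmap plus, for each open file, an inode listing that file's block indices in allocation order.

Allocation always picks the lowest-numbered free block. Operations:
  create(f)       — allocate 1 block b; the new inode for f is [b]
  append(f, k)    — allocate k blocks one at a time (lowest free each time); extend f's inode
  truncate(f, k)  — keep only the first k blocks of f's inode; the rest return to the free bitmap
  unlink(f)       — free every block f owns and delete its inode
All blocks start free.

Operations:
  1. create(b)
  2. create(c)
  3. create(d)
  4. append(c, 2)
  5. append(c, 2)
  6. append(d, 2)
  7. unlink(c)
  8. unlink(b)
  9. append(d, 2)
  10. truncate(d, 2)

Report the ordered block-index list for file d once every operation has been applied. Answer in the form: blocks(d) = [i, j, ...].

create(b): bitmap=F............. | b=[0]
create(c): bitmap=FF............ | b=[0] c=[1]
create(d): bitmap=FFF........... | b=[0] c=[1] d=[2]
append(c, 2): bitmap=FFFFF......... | b=[0] c=[1, 3, 4] d=[2]
append(c, 2): bitmap=FFFFFFF....... | b=[0] c=[1, 3, 4, 5, 6] d=[2]
append(d, 2): bitmap=FFFFFFFFF..... | b=[0] c=[1, 3, 4, 5, 6] d=[2, 7, 8]
unlink(c): bitmap=F.F....FF..... | b=[0] d=[2, 7, 8]
unlink(b): bitmap=..F....FF..... | d=[2, 7, 8]
append(d, 2): bitmap=FFF....FF..... | d=[2, 7, 8, 0, 1]
truncate(d, 2): bitmap=..F....F...... | d=[2, 7]

blocks(d) = [2, 7]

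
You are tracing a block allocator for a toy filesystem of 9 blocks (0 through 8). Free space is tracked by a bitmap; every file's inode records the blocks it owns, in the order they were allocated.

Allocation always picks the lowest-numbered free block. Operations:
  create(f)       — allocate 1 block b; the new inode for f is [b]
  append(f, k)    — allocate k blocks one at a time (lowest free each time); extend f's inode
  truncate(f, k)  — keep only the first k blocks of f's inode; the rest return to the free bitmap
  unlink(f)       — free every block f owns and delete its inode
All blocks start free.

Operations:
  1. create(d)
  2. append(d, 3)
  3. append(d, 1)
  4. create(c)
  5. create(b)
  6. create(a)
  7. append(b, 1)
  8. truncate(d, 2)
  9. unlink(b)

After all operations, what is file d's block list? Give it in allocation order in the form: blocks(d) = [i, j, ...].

blocks(d) = [0, 1]

after create(d) → d:[0]  free=[F........]
after append(d, 3) → d:[0, 1, 2, 3]  free=[FFFF.....]
after append(d, 1) → d:[0, 1, 2, 3, 4]  free=[FFFFF....]
after create(c) → c:[5], d:[0, 1, 2, 3, 4]  free=[FFFFFF...]
after create(b) → b:[6], c:[5], d:[0, 1, 2, 3, 4]  free=[FFFFFFF..]
after create(a) → a:[7], b:[6], c:[5], d:[0, 1, 2, 3, 4]  free=[FFFFFFFF.]
after append(b, 1) → a:[7], b:[6, 8], c:[5], d:[0, 1, 2, 3, 4]  free=[FFFFFFFFF]
after truncate(d, 2) → a:[7], b:[6, 8], c:[5], d:[0, 1]  free=[FF...FFFF]
after unlink(b) → a:[7], c:[5], d:[0, 1]  free=[FF...F.F.]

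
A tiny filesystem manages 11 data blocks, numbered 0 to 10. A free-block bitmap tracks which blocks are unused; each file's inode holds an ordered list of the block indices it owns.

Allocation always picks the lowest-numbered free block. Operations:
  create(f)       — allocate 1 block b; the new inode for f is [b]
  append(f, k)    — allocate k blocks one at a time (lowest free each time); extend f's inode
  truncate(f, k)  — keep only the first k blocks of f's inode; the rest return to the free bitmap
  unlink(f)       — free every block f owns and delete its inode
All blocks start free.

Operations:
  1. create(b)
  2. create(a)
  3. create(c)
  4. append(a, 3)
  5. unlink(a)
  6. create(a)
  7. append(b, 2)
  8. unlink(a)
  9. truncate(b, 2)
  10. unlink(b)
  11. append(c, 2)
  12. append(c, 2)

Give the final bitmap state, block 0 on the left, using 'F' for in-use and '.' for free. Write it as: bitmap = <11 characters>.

  1. create(b)  ⇒  F..........  {b→[0]}
  2. create(a)  ⇒  FF.........  {a→[1]; b→[0]}
  3. create(c)  ⇒  FFF........  {a→[1]; b→[0]; c→[2]}
  4. append(a, 3)  ⇒  FFFFFF.....  {a→[1, 3, 4, 5]; b→[0]; c→[2]}
  5. unlink(a)  ⇒  F.F........  {b→[0]; c→[2]}
  6. create(a)  ⇒  FFF........  {a→[1]; b→[0]; c→[2]}
  7. append(b, 2)  ⇒  FFFFF......  {a→[1]; b→[0, 3, 4]; c→[2]}
  8. unlink(a)  ⇒  F.FFF......  {b→[0, 3, 4]; c→[2]}
  9. truncate(b, 2)  ⇒  F.FF.......  {b→[0, 3]; c→[2]}
  10. unlink(b)  ⇒  ..F........  {c→[2]}
  11. append(c, 2)  ⇒  FFF........  {c→[2, 0, 1]}
  12. append(c, 2)  ⇒  FFFFF......  {c→[2, 0, 1, 3, 4]}

bitmap = FFFFF......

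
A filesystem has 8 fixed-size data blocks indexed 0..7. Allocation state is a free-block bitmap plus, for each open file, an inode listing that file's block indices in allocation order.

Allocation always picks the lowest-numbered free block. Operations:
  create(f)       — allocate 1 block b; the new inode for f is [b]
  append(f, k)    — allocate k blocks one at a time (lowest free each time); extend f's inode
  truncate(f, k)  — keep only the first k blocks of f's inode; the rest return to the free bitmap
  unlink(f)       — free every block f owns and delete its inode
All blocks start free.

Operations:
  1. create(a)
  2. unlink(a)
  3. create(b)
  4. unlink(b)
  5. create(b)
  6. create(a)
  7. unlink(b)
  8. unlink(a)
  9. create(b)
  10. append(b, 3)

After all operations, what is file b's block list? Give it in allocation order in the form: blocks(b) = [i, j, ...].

after create(a) → a:[0]  free=[F.......]
after unlink(a) →   free=[........]
after create(b) → b:[0]  free=[F.......]
after unlink(b) →   free=[........]
after create(b) → b:[0]  free=[F.......]
after create(a) → a:[1], b:[0]  free=[FF......]
after unlink(b) → a:[1]  free=[.F......]
after unlink(a) →   free=[........]
after create(b) → b:[0]  free=[F.......]
after append(b, 3) → b:[0, 1, 2, 3]  free=[FFFF....]

blocks(b) = [0, 1, 2, 3]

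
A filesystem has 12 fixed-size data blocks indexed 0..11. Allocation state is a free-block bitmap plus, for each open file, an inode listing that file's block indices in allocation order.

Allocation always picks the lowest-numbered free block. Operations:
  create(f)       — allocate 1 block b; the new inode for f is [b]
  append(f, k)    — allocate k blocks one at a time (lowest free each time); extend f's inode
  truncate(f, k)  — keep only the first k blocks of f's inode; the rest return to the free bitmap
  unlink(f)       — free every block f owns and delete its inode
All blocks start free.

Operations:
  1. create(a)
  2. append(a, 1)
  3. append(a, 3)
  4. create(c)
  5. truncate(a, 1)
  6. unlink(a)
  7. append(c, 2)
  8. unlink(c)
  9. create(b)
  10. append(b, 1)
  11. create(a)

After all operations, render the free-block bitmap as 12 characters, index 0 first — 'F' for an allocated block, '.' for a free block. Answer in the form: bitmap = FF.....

[1] create(a) — a=0 (map F...........)
[2] append(a, 1) — a=0,1 (map FF..........)
[3] append(a, 3) — a=0,1,2,3,4 (map FFFFF.......)
[4] create(c) — a=0,1,2,3,4 c=5 (map FFFFFF......)
[5] truncate(a, 1) — a=0 c=5 (map F....F......)
[6] unlink(a) — c=5 (map .....F......)
[7] append(c, 2) — c=5,0,1 (map FF...F......)
[8] unlink(c) —  (map ............)
[9] create(b) — b=0 (map F...........)
[10] append(b, 1) — b=0,1 (map FF..........)
[11] create(a) — a=2 b=0,1 (map FFF.........)

bitmap = FFF.........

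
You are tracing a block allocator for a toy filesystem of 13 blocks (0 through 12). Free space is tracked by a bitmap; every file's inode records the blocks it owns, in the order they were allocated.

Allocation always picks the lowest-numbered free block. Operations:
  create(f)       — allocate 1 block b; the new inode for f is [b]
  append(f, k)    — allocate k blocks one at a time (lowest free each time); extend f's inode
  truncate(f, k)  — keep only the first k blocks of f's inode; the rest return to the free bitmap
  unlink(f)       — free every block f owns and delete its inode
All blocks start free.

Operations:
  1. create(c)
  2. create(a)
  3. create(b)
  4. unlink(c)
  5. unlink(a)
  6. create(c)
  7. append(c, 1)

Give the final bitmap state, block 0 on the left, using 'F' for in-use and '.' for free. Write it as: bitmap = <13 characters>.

after create(c) → c:[0]  free=[F............]
after create(a) → a:[1], c:[0]  free=[FF...........]
after create(b) → a:[1], b:[2], c:[0]  free=[FFF..........]
after unlink(c) → a:[1], b:[2]  free=[.FF..........]
after unlink(a) → b:[2]  free=[..F..........]
after create(c) → b:[2], c:[0]  free=[F.F..........]
after append(c, 1) → b:[2], c:[0, 1]  free=[FFF..........]

bitmap = FFF..........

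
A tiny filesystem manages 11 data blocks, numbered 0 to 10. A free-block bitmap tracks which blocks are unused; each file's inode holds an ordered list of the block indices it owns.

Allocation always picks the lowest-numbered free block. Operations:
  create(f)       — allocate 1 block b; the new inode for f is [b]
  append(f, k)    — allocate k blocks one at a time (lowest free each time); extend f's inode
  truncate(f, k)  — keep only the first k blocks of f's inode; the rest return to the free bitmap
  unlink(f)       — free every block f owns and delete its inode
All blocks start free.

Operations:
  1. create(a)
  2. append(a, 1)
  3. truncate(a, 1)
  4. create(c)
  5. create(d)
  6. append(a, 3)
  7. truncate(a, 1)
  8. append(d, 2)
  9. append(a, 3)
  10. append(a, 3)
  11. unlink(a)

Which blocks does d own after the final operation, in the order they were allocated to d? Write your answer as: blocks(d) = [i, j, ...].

[1] create(a) — a=0 (map F..........)
[2] append(a, 1) — a=0,1 (map FF.........)
[3] truncate(a, 1) — a=0 (map F..........)
[4] create(c) — a=0 c=1 (map FF.........)
[5] create(d) — a=0 c=1 d=2 (map FFF........)
[6] append(a, 3) — a=0,3,4,5 c=1 d=2 (map FFFFFF.....)
[7] truncate(a, 1) — a=0 c=1 d=2 (map FFF........)
[8] append(d, 2) — a=0 c=1 d=2,3,4 (map FFFFF......)
[9] append(a, 3) — a=0,5,6,7 c=1 d=2,3,4 (map FFFFFFFF...)
[10] append(a, 3) — a=0,5,6,7,8,9,10 c=1 d=2,3,4 (map FFFFFFFFFFF)
[11] unlink(a) — c=1 d=2,3,4 (map .FFFF......)

blocks(d) = [2, 3, 4]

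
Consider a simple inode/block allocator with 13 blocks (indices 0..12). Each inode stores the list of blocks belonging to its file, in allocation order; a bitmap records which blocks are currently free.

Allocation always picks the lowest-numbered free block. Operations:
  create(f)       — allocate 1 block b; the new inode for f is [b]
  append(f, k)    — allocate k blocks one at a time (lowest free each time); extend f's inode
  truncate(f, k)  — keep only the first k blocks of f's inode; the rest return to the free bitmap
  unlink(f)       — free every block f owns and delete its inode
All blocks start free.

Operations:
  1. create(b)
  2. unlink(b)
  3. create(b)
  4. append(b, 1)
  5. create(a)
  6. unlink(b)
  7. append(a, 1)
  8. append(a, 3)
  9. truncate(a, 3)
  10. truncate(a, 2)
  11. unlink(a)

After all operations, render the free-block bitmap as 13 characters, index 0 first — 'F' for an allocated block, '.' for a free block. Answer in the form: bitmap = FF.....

  1. create(b)  ⇒  F............  {b→[0]}
  2. unlink(b)  ⇒  .............  {}
  3. create(b)  ⇒  F............  {b→[0]}
  4. append(b, 1)  ⇒  FF...........  {b→[0, 1]}
  5. create(a)  ⇒  FFF..........  {a→[2]; b→[0, 1]}
  6. unlink(b)  ⇒  ..F..........  {a→[2]}
  7. append(a, 1)  ⇒  F.F..........  {a→[2, 0]}
  8. append(a, 3)  ⇒  FFFFF........  {a→[2, 0, 1, 3, 4]}
  9. truncate(a, 3)  ⇒  FFF..........  {a→[2, 0, 1]}
  10. truncate(a, 2)  ⇒  F.F..........  {a→[2, 0]}
  11. unlink(a)  ⇒  .............  {}

bitmap = .............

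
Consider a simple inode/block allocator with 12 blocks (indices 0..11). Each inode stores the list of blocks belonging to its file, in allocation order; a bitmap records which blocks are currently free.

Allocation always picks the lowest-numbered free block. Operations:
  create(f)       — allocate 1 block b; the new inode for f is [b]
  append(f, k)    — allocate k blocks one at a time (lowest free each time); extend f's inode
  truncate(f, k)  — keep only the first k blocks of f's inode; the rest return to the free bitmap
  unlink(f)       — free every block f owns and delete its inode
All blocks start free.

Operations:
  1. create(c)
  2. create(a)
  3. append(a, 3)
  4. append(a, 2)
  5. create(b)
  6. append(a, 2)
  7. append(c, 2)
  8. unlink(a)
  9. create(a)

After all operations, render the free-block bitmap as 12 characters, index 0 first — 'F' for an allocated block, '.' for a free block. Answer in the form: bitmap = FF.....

bitmap = FF.....F..FF

[1] create(c) — c=0 (map F...........)
[2] create(a) — a=1 c=0 (map FF..........)
[3] append(a, 3) — a=1,2,3,4 c=0 (map FFFFF.......)
[4] append(a, 2) — a=1,2,3,4,5,6 c=0 (map FFFFFFF.....)
[5] create(b) — a=1,2,3,4,5,6 b=7 c=0 (map FFFFFFFF....)
[6] append(a, 2) — a=1,2,3,4,5,6,8,9 b=7 c=0 (map FFFFFFFFFF..)
[7] append(c, 2) — a=1,2,3,4,5,6,8,9 b=7 c=0,10,11 (map FFFFFFFFFFFF)
[8] unlink(a) — b=7 c=0,10,11 (map F......F..FF)
[9] create(a) — a=1 b=7 c=0,10,11 (map FF.....F..FF)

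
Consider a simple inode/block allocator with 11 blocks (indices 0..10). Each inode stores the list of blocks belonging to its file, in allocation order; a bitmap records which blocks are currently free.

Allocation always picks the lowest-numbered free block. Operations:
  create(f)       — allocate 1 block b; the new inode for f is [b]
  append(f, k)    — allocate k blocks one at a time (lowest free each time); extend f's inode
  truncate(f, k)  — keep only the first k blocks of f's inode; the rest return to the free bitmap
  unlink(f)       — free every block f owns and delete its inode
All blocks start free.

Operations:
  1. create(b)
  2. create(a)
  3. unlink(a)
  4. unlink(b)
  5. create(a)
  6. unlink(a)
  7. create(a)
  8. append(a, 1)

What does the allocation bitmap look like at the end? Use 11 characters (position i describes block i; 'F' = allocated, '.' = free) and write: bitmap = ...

  1. create(b)  ⇒  F..........  {b→[0]}
  2. create(a)  ⇒  FF.........  {a→[1]; b→[0]}
  3. unlink(a)  ⇒  F..........  {b→[0]}
  4. unlink(b)  ⇒  ...........  {}
  5. create(a)  ⇒  F..........  {a→[0]}
  6. unlink(a)  ⇒  ...........  {}
  7. create(a)  ⇒  F..........  {a→[0]}
  8. append(a, 1)  ⇒  FF.........  {a→[0, 1]}

bitmap = FF.........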